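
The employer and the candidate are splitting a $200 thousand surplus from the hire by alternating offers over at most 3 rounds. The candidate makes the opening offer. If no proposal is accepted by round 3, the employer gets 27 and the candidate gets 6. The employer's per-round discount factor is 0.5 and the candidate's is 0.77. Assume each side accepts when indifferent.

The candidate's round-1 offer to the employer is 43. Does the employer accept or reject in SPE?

Accept

Work out the employer's continuation value if the offer is rejected.
Round 3 (the candidate proposes): the employer gets 27 if talks fail, so the candidate offers 27 and keeps 173.
Round 2 (the employer proposes): the candidate can get 173 next round, worth 0.77 × 173 = 133.21 now; the employer offers that and keeps 66.79.
So by rejecting in round 1, the employer gets 66.79 next round, worth 0.5 × 66.79 = 33.395 now.
Offer 43 ≥ 33.395, so the employer accepts.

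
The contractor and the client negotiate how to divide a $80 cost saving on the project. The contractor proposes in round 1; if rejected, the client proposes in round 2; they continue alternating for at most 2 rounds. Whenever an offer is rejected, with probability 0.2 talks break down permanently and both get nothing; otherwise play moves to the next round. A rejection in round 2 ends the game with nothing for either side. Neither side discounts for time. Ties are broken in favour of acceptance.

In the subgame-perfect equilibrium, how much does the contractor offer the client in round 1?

64

Round 2 (the client proposes): rejection yields 0 for the contractor; the client offers 0 and keeps 80.
Round 1 (the contractor proposes): rejecting gives the client an expected 0.8 × 80 = 64. The contractor offers 64 and keeps 80 − 64 = 16.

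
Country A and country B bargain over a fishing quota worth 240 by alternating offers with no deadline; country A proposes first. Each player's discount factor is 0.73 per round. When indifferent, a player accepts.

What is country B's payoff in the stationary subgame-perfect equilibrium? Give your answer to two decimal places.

In a stationary SPE each proposer offers the other exactly their discounted continuation value.
If country A keeps x when proposing and country B keeps y when proposing, then x = 240 − 0.73y and y = 240 − 0.73x.
Solving: x = 240(1 − 0.73) / (1 − 0.73·0.73) = 64.8 / 0.4671 ≈ 138.7283.
Country B gets 240 − 138.7283 ≈ 101.2717.

101.27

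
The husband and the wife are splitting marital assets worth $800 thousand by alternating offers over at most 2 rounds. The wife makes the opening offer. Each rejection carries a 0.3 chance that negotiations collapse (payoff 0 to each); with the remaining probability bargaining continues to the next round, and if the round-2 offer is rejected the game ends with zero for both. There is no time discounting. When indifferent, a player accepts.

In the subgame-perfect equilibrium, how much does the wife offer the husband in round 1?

By backward induction:
Round 2 (the husband proposes): rejection yields 0 for the wife; the husband offers 0 and keeps 800.
Round 1 (the wife proposes): rejecting gives the husband an expected 0.7 × 800 = 560. The wife offers 560 and keeps 800 − 560 = 240.

560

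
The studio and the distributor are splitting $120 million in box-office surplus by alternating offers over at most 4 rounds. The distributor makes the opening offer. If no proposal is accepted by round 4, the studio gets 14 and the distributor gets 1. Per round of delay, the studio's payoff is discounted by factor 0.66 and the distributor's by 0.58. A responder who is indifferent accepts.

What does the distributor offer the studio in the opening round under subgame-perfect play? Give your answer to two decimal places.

Round 4 (the studio proposes): the distributor gets 1 if talks fail, so the studio offers 1 and keeps 119.
Round 3 (the distributor proposes): the studio can get 119 next round, worth 0.66 × 119 = 78.54 now. The distributor offers 78.54 and keeps 120 − 78.54 = 41.46.
Round 2 (the studio proposes): the distributor can get 41.46 next round, worth 0.58 × 41.46 = 24.0468 now; the studio offers that and keeps 95.9532.
Round 1 (the distributor proposes): the studio can get 95.9532 next round, worth 0.66 × 95.9532 = 63.329112 now, so the distributor offers 63.329112, keeping 56.670888.

63.33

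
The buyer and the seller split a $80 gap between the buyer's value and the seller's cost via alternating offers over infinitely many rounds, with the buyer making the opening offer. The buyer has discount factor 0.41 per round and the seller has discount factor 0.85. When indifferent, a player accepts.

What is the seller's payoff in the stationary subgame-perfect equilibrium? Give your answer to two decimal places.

Let x be the buyer's share when the buyer proposes and y be the seller's share when the seller proposes.
The seller accepts iff offered ≥ 0.85·y, so x = 80 − 0.85y. Symmetrically y = 80 − 0.41x.
Substituting: x = 80 − 0.85(80 − 0.41x), giving x(1 − 0.41·0.85) = 80(1 − 0.85).
So x = 80 × 0.15 / 0.6515 ≈ 18.4190, and the seller receives 80 − x ≈ 61.5810.

61.58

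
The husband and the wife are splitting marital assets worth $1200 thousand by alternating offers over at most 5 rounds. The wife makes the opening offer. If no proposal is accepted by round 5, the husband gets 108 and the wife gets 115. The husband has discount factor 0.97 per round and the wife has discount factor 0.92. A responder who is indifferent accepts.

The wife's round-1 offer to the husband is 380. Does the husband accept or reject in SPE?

Accept

Round 5 (the wife proposes): the husband gets 108 if talks fail, so the wife offers 108 and keeps 1092.
Round 4 (the husband proposes): the wife can get 1092 next round, worth 0.92 × 1092 = 1004.64 now. The husband offers 1004.64 and keeps 1200 − 1004.64 = 195.36.
Round 3 (the wife proposes): the husband can get 195.36 next round, worth 0.97 × 195.36 = 189.4992 now; the wife offers that and keeps 1010.5008.
Round 2 (the husband proposes): the wife can get 1010.5008 next round, worth 0.92 × 1010.5008 = 929.660736 now. The husband offers 929.660736 and keeps 1200 − 929.660736 = 270.339264.
So by rejecting in round 1, the husband gets 270.339264 next round, worth 0.97 × 270.339264 = 262.22908608 now.
Offer 380 ≥ 262.22908608, so the husband accepts.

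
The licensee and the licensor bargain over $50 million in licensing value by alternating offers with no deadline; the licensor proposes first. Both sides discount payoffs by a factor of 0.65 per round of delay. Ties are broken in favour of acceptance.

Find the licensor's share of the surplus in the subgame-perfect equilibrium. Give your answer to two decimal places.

30.30

When the licensor proposes, the licensee accepts any offer worth at least 0.65 times what the licensee would get by proposing next round; and vice versa.
This gives x = 50 − 0.65y and y = 50 − 0.65x, where x and y are each side's share when it proposes.
Hence (1 − 0.65·0.65)x = 50(1 − 0.65), i.e. 0.5775·x = 17.5.
x ≈ 30.3030; the licensee's share is 50 − x ≈ 19.6970.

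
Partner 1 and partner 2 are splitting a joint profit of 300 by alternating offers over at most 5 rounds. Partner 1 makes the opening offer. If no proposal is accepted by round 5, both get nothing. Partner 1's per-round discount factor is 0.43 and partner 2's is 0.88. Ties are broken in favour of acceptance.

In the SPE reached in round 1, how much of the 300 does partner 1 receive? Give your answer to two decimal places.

Round 5 (partner 1 proposes): partner 2 will accept anything ≥ 0, so partner 1 offers 0 and keeps 300.
Round 4 (partner 2 proposes): partner 1 can get 300 next round, worth 0.43 × 300 = 129 now, so partner 2 offers 129, keeping 171.
Round 3 (partner 1 proposes): partner 2 can get 171 next round, worth 0.88 × 171 = 150.48 now. Partner 1 offers 150.48 and keeps 300 − 150.48 = 149.52.
Round 2 (partner 2 proposes): partner 1 can get 149.52 next round, worth 0.43 × 149.52 = 64.2936 now; partner 2 offers that and keeps 235.7064.
Round 1 (partner 1 proposes): partner 2 can get 235.7064 next round, worth 0.88 × 235.7064 = 207.421632 now. Partner 1 offers 207.421632 and keeps 300 − 207.421632 = 92.578368.

92.58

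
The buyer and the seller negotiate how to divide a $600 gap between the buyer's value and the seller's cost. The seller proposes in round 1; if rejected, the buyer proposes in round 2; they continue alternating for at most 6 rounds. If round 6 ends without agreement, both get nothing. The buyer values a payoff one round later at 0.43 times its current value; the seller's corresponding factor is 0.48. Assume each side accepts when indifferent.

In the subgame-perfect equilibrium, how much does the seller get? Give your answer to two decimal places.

427.16

Solve by backward induction from round 6.
Round 6 (the buyer proposes): rejection yields 0 for the seller; the buyer offers 0 and keeps 600.
Round 5 (the seller proposes): the buyer can get 600 next round, worth 0.43 × 600 = 258 now; the seller offers that and keeps 342.
Round 4 (the buyer proposes): the seller can get 342 next round, worth 0.48 × 342 = 164.16 now, so the buyer offers 164.16, keeping 435.84.
Round 3 (the seller proposes): the buyer can get 435.84 next round, worth 0.43 × 435.84 = 187.4112 now, so the seller offers 187.4112, keeping 412.5888.
Round 2 (the buyer proposes): the seller can get 412.5888 next round, worth 0.48 × 412.5888 = 198.042624 now. The buyer offers 198.042624 and keeps 600 − 198.042624 = 401.957376.
Round 1 (the seller proposes): the buyer can get 401.957376 next round, worth 0.43 × 401.957376 = 172.84167168 now; the seller offers that and keeps 427.15832832.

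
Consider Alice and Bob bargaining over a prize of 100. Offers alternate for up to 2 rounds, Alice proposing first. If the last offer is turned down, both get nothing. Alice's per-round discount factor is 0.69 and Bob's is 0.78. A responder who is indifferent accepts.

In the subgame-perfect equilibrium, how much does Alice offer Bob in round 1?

Round 2 (Bob proposes): rejection yields 0 for Alice; Bob offers 0 and keeps 100.
Round 1 (Alice proposes): Bob can get 100 next round, worth 0.78 × 100 = 78 now, so Alice offers 78, keeping 22.

78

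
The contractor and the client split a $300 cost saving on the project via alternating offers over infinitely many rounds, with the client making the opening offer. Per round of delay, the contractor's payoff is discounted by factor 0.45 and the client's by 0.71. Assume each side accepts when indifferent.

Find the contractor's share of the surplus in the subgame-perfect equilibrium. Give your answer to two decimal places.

57.53

When the client proposes, the contractor accepts any offer worth at least 0.45 times what the contractor would get by proposing next round; and vice versa.
This gives x = 300 − 0.45y and y = 300 − 0.71x, where x and y are each side's share when it proposes.
Hence (1 − 0.45·0.71)x = 300(1 − 0.45), i.e. 0.6805·x = 165.
x ≈ 242.4688; the contractor's share is 300 − x ≈ 57.5312.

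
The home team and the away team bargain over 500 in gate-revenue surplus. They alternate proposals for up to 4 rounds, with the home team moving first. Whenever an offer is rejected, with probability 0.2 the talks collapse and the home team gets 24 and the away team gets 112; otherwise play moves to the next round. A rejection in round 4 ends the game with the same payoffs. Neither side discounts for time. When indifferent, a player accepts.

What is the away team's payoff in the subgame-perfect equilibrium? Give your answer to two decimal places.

By backward induction:
Round 4 (the away team proposes): the home team gets 24 if talks fail, so the away team offers 24 and keeps 476.
Round 3 (the home team proposes): rejecting gives the away team an expected 0.8 × 476 + 0.2 × 112 = 403.2; the home team offers that and keeps 96.8.
Round 2 (the away team proposes): rejecting gives the home team an expected 0.8 × 96.8 + 0.2 × 24 = 82.24; the away team offers that and keeps 417.76.
Round 1 (the home team proposes): rejecting gives the away team an expected 0.8 × 417.76 + 0.2 × 112 = 356.608. The home team offers 356.608 and keeps 500 − 356.608 = 143.392.

356.61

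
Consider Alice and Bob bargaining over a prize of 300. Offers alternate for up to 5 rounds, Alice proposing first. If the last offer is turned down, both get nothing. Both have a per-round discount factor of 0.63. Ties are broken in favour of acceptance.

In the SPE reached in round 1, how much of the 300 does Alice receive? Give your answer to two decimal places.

Round 5 (Alice proposes): rejection yields 0 for Bob; Alice offers 0 and keeps 300.
Round 4 (Bob proposes): Alice can get 300 next round, worth 0.63 × 300 = 189 now, so Bob offers 189, keeping 111.
Round 3 (Alice proposes): Bob can get 111 next round, worth 0.63 × 111 = 69.93 now; Alice offers that and keeps 230.07.
Round 2 (Bob proposes): Alice can get 230.07 next round, worth 0.63 × 230.07 = 144.9441 now; Bob offers that and keeps 155.0559.
Round 1 (Alice proposes): Bob can get 155.0559 next round, worth 0.63 × 155.0559 = 97.685217 now, so Alice offers 97.685217, keeping 202.314783.

202.31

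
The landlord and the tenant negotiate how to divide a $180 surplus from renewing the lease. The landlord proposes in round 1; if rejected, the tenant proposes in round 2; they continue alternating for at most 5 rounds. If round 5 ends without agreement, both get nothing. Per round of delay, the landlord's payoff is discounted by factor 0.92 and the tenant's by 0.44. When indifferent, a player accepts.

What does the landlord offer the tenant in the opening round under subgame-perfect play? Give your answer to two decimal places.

8.90

Round 5 (the landlord proposes): the tenant will accept anything ≥ 0, so the landlord offers 0 and keeps 180.
Round 4 (the tenant proposes): the landlord can get 180 next round, worth 0.92 × 180 = 165.6 now; the tenant offers that and keeps 14.4.
Round 3 (the landlord proposes): the tenant can get 14.4 next round, worth 0.44 × 14.4 = 6.336 now. The landlord offers 6.336 and keeps 180 − 6.336 = 173.664.
Round 2 (the tenant proposes): the landlord can get 173.664 next round, worth 0.92 × 173.664 = 159.77088 now; the tenant offers that and keeps 20.22912.
Round 1 (the landlord proposes): the tenant can get 20.22912 next round, worth 0.44 × 20.22912 = 8.9008128 now; the landlord offers that and keeps 171.0991872.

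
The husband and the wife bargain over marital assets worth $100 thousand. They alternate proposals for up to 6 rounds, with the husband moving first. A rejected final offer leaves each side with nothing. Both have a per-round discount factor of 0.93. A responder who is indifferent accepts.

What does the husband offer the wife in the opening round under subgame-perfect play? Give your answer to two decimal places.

Solve by backward induction from round 6.
Round 6 (the wife proposes): rejection yields 0 for the husband; the wife offers 0 and keeps 100.
Round 5 (the husband proposes): the wife can get 100 next round, worth 0.93 × 100 = 93 now. The husband offers 93 and keeps 100 − 93 = 7.
Round 4 (the wife proposes): the husband can get 7 next round, worth 0.93 × 7 = 6.51 now. The wife offers 6.51 and keeps 100 − 6.51 = 93.49.
Round 3 (the husband proposes): the wife can get 93.49 next round, worth 0.93 × 93.49 = 86.9457 now; the husband offers that and keeps 13.0543.
Round 2 (the wife proposes): the husband can get 13.0543 next round, worth 0.93 × 13.0543 = 12.140499 now. The wife offers 12.140499 and keeps 100 − 12.140499 = 87.859501.
Round 1 (the husband proposes): the wife can get 87.859501 next round, worth 0.93 × 87.859501 = 81.70933593 now; the husband offers that and keeps 18.29066407.

81.71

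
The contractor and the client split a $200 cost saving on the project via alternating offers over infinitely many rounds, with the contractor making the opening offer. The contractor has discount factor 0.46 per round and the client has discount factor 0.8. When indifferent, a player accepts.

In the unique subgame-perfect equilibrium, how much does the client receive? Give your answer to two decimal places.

Let x be the contractor's share when the contractor proposes and y be the client's share when the client proposes.
The client accepts iff offered ≥ 0.8·y, so x = 200 − 0.8y. Symmetrically y = 200 − 0.46x.
Substituting: x = 200 − 0.8(200 − 0.46x), giving x(1 − 0.46·0.8) = 200(1 − 0.8).
So x = 200 × 0.2 / 0.632 ≈ 63.2911, and the client receives 200 − x ≈ 136.7089.

136.71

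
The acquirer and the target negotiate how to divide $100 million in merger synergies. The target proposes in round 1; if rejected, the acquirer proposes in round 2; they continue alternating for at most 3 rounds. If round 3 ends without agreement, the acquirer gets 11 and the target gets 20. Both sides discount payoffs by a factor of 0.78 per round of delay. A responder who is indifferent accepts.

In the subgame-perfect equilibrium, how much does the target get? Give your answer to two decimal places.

Solve by backward induction from round 3.
Round 3 (the target proposes): the acquirer gets 11 if talks fail, so the target offers 11 and keeps 89.
Round 2 (the acquirer proposes): the target can get 89 next round, worth 0.78 × 89 = 69.42 now, so the acquirer offers 69.42, keeping 30.58.
Round 1 (the target proposes): the acquirer can get 30.58 next round, worth 0.78 × 30.58 = 23.8524 now; the target offers that and keeps 76.1476.

76.15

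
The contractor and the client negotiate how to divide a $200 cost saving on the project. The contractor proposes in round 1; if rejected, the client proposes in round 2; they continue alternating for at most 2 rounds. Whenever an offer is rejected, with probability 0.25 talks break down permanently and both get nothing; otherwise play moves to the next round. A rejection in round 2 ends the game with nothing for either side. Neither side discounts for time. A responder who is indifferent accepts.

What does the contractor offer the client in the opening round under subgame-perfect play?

150

By backward induction:
Round 2 (the client proposes): rejection yields 0 for the contractor; the client offers 0 and keeps 200.
Round 1 (the contractor proposes): rejecting gives the client an expected 0.75 × 200 = 150; the contractor offers that and keeps 50.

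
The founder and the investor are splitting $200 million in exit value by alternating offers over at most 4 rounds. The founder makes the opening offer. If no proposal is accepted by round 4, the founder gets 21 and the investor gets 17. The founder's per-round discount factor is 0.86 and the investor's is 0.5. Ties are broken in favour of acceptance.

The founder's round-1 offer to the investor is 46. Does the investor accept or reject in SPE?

Work out the investor's continuation value if the offer is rejected.
Round 4 (the investor proposes): the founder gets 21 if talks fail, so the investor offers 21 and keeps 179.
Round 3 (the founder proposes): the investor can get 179 next round, worth 0.5 × 179 = 89.5 now, so the founder offers 89.5, keeping 110.5.
Round 2 (the investor proposes): the founder can get 110.5 next round, worth 0.86 × 110.5 = 95.03 now, so the investor offers 95.03, keeping 104.97.
So by rejecting in round 1, the investor gets 104.97 next round, worth 0.5 × 104.97 = 52.485 now.
Offer 46 < 52.485, so the investor rejects.

Reject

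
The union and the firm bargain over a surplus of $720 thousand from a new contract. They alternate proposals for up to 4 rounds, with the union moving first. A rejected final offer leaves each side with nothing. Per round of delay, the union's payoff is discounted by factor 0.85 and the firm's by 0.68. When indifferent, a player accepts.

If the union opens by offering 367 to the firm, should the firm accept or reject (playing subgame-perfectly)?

Round 4 (the firm proposes): the union will accept anything ≥ 0, so the firm offers 0 and keeps 720.
Round 3 (the union proposes): the firm can get 720 next round, worth 0.68 × 720 = 489.6 now, so the union offers 489.6, keeping 230.4.
Round 2 (the firm proposes): the union can get 230.4 next round, worth 0.85 × 230.4 = 195.84 now, so the firm offers 195.84, keeping 524.16.
So by rejecting in round 1, the firm gets 524.16 next round, worth 0.68 × 524.16 = 356.4288 now.
Offer 367 ≥ 356.4288, so the firm accepts.

Accept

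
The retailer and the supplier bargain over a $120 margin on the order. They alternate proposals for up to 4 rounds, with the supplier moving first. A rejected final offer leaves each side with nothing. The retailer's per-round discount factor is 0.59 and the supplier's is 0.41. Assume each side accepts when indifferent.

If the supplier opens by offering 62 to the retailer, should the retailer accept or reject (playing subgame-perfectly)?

Round 4 (the retailer proposes): the supplier will accept anything ≥ 0, so the retailer offers 0 and keeps 120.
Round 3 (the supplier proposes): the retailer can get 120 next round, worth 0.59 × 120 = 70.8 now. The supplier offers 70.8 and keeps 120 − 70.8 = 49.2.
Round 2 (the retailer proposes): the supplier can get 49.2 next round, worth 0.41 × 49.2 = 20.172 now, so the retailer offers 20.172, keeping 99.828.
So by rejecting in round 1, the retailer gets 99.828 next round, worth 0.59 × 99.828 = 58.89852 now.
Offer 62 ≥ 58.89852, so the retailer accepts.

Accept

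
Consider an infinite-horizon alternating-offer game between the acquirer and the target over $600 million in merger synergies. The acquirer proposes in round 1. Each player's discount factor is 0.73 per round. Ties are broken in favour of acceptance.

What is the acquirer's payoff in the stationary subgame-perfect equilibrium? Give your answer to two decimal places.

In a stationary SPE each proposer offers the other exactly their discounted continuation value.
If the acquirer keeps x when proposing and the target keeps y when proposing, then x = 600 − 0.73y and y = 600 − 0.73x.
Solving: x = 600(1 − 0.73) / (1 − 0.73·0.73) = 162 / 0.4671 ≈ 346.8208.
The target gets 600 − 346.8208 ≈ 253.1792.

346.82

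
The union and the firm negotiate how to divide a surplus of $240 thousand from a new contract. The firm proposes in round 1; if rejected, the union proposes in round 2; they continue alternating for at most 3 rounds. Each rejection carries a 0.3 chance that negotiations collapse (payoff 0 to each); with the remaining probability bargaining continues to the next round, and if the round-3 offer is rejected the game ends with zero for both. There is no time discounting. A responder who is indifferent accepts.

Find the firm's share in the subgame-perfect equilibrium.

Round 3 (the firm proposes): rejection yields 0 for the union; the firm offers 0 and keeps 240.
Round 2 (the union proposes): rejecting gives the firm an expected 0.7 × 240 = 168, so the union offers 168, keeping 72.
Round 1 (the firm proposes): rejecting gives the union an expected 0.7 × 72 = 50.4; the firm offers that and keeps 189.6.

189.6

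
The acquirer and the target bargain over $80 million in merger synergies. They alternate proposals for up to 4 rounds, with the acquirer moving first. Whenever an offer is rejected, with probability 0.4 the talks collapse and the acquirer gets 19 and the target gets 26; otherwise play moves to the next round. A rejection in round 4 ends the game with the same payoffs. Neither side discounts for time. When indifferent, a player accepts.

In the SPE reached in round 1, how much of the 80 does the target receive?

Round 4 (the target proposes): the acquirer gets 19 if talks fail, so the target offers 19 and keeps 61.
Round 3 (the acquirer proposes): rejecting gives the target an expected 0.6 × 61 + 0.4 × 26 = 47, so the acquirer offers 47, keeping 33.
Round 2 (the target proposes): rejecting gives the acquirer an expected 0.6 × 33 + 0.4 × 19 = 27.4; the target offers that and keeps 52.6.
Round 1 (the acquirer proposes): rejecting gives the target an expected 0.6 × 52.6 + 0.4 × 26 = 41.96, so the acquirer offers 41.96, keeping 38.04.

41.96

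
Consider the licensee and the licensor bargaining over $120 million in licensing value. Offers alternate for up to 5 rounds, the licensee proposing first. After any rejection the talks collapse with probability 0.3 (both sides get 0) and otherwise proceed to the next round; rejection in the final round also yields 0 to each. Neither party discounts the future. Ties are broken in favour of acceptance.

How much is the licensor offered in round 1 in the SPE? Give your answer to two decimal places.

Round 5 (the licensee proposes): the licensor will accept anything ≥ 0, so the licensee offers 0 and keeps 120.
Round 4 (the licensor proposes): rejecting gives the licensee an expected 0.7 × 120 = 84; the licensor offers that and keeps 36.
Round 3 (the licensee proposes): rejecting gives the licensor an expected 0.7 × 36 = 25.2, so the licensee offers 25.2, keeping 94.8.
Round 2 (the licensor proposes): rejecting gives the licensee an expected 0.7 × 94.8 = 66.36; the licensor offers that and keeps 53.64.
Round 1 (the licensee proposes): rejecting gives the licensor an expected 0.7 × 53.64 = 37.548, so the licensee offers 37.548, keeping 82.452.

37.55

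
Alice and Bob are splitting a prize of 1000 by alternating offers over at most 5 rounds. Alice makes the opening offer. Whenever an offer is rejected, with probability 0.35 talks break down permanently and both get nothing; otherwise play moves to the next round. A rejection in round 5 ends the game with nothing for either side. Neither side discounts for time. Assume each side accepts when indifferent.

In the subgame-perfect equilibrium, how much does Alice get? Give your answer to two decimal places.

676.38

Round 5 (Alice proposes): rejection yields 0 for Bob; Alice offers 0 and keeps 1000.
Round 4 (Bob proposes): rejecting gives Alice an expected 0.65 × 1000 = 650; Bob offers that and keeps 350.
Round 3 (Alice proposes): rejecting gives Bob an expected 0.65 × 350 = 227.5. Alice offers 227.5 and keeps 1000 − 227.5 = 772.5.
Round 2 (Bob proposes): rejecting gives Alice an expected 0.65 × 772.5 = 502.125; Bob offers that and keeps 497.875.
Round 1 (Alice proposes): rejecting gives Bob an expected 0.65 × 497.875 = 323.61875; Alice offers that and keeps 676.38125.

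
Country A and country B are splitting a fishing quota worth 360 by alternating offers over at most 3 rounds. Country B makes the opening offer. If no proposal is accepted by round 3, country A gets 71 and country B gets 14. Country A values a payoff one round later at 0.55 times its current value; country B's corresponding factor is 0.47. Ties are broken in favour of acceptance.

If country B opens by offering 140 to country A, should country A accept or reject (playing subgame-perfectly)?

Accept

Work out country A's continuation value if the offer is rejected.
Round 3 (country B proposes): country A gets 71 if talks fail, so country B offers 71 and keeps 289.
Round 2 (country A proposes): country B can get 289 next round, worth 0.47 × 289 = 135.83 now, so country A offers 135.83, keeping 224.17.
So by rejecting in round 1, country A gets 224.17 next round, worth 0.55 × 224.17 = 123.2935 now.
Offer 140 ≥ 123.2935, so country A accepts.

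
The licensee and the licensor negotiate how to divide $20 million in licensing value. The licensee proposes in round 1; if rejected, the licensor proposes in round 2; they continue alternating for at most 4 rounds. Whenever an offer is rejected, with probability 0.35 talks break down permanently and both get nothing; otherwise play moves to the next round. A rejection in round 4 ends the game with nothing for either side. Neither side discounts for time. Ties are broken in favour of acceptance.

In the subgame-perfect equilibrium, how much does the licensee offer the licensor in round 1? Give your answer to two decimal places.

By backward induction:
Round 4 (the licensor proposes): rejection yields 0 for the licensee; the licensor offers 0 and keeps 20.
Round 3 (the licensee proposes): rejecting gives the licensor an expected 0.65 × 20 = 13. The licensee offers 13 and keeps 20 − 13 = 7.
Round 2 (the licensor proposes): rejecting gives the licensee an expected 0.65 × 7 = 4.55; the licensor offers that and keeps 15.45.
Round 1 (the licensee proposes): rejecting gives the licensor an expected 0.65 × 15.45 = 10.0425. The licensee offers 10.0425 and keeps 20 − 10.0425 = 9.9575.

10.04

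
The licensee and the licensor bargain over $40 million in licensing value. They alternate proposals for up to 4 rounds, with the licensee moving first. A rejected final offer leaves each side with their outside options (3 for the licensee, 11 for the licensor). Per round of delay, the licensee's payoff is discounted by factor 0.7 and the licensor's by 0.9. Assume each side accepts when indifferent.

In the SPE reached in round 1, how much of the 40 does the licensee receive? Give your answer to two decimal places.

Solve by backward induction from round 4.
Round 4 (the licensor proposes): the licensee gets 3 if talks fail, so the licensor offers 3 and keeps 37.
Round 3 (the licensee proposes): the licensor can get 37 next round, worth 0.9 × 37 = 33.3 now. The licensee offers 33.3 and keeps 40 − 33.3 = 6.7.
Round 2 (the licensor proposes): the licensee can get 6.7 next round, worth 0.7 × 6.7 = 4.69 now. The licensor offers 4.69 and keeps 40 − 4.69 = 35.31.
Round 1 (the licensee proposes): the licensor can get 35.31 next round, worth 0.9 × 35.31 = 31.779 now. The licensee offers 31.779 and keeps 40 − 31.779 = 8.221.

8.22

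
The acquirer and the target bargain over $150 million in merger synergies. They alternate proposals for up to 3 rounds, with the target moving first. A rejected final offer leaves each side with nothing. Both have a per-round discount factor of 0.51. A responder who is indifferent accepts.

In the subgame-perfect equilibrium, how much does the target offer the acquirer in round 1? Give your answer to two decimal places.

Round 3 (the target proposes): rejection yields 0 for the acquirer; the target offers 0 and keeps 150.
Round 2 (the acquirer proposes): the target can get 150 next round, worth 0.51 × 150 = 76.5 now; the acquirer offers that and keeps 73.5.
Round 1 (the target proposes): the acquirer can get 73.5 next round, worth 0.51 × 73.5 = 37.485 now; the target offers that and keeps 112.515.

37.49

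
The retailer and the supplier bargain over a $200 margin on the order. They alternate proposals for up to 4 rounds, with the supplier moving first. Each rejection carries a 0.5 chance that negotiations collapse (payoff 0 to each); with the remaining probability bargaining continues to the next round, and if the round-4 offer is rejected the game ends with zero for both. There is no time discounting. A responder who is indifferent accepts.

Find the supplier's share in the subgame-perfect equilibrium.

125

Round 4 (the retailer proposes): the supplier will accept anything ≥ 0, so the retailer offers 0 and keeps 200.
Round 3 (the supplier proposes): rejecting gives the retailer an expected 0.5 × 200 = 100. The supplier offers 100 and keeps 200 − 100 = 100.
Round 2 (the retailer proposes): rejecting gives the supplier an expected 0.5 × 100 = 50; the retailer offers that and keeps 150.
Round 1 (the supplier proposes): rejecting gives the retailer an expected 0.5 × 150 = 75; the supplier offers that and keeps 125.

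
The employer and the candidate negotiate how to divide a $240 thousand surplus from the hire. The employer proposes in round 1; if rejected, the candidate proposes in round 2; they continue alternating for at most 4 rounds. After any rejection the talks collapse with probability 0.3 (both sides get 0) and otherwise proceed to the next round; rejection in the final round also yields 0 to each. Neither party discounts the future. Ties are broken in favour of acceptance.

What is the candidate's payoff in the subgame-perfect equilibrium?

132.72

Round 4 (the candidate proposes): rejection yields 0 for the employer; the candidate offers 0 and keeps 240.
Round 3 (the employer proposes): rejecting gives the candidate an expected 0.7 × 240 = 168, so the employer offers 168, keeping 72.
Round 2 (the candidate proposes): rejecting gives the employer an expected 0.7 × 72 = 50.4; the candidate offers that and keeps 189.6.
Round 1 (the employer proposes): rejecting gives the candidate an expected 0.7 × 189.6 = 132.72, so the employer offers 132.72, keeping 107.28.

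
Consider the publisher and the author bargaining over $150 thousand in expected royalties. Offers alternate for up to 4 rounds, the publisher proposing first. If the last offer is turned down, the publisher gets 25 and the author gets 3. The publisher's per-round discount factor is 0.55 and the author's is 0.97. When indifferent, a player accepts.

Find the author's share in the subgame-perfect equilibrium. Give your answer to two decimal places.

Round 4 (the author proposes): the publisher gets 25 if talks fail, so the author offers 25 and keeps 125.
Round 3 (the publisher proposes): the author can get 125 next round, worth 0.97 × 125 = 121.25 now, so the publisher offers 121.25, keeping 28.75.
Round 2 (the author proposes): the publisher can get 28.75 next round, worth 0.55 × 28.75 = 15.8125 now. The author offers 15.8125 and keeps 150 − 15.8125 = 134.1875.
Round 1 (the publisher proposes): the author can get 134.1875 next round, worth 0.97 × 134.1875 = 130.161875 now. The publisher offers 130.161875 and keeps 150 − 130.161875 = 19.838125.

130.16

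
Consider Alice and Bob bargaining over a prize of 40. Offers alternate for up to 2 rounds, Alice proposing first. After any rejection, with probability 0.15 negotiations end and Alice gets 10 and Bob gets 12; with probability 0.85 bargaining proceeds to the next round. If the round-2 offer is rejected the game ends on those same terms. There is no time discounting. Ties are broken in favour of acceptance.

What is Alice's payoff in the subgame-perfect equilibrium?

12.7

Round 2 (Bob proposes): Alice gets 10 if talks fail, so Bob offers 10 and keeps 30.
Round 1 (Alice proposes): rejecting gives Bob an expected 0.85 × 30 + 0.15 × 12 = 27.3, so Alice offers 27.3, keeping 12.7.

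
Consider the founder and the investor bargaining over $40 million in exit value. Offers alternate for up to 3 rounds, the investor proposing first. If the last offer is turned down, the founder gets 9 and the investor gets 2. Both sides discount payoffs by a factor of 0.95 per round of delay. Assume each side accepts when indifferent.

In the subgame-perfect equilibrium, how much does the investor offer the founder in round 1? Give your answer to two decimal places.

10.02

Solve by backward induction from round 3.
Round 3 (the investor proposes): the founder gets 9 if talks fail, so the investor offers 9 and keeps 31.
Round 2 (the founder proposes): the investor can get 31 next round, worth 0.95 × 31 = 29.45 now; the founder offers that and keeps 10.55.
Round 1 (the investor proposes): the founder can get 10.55 next round, worth 0.95 × 10.55 = 10.0225 now, so the investor offers 10.0225, keeping 29.9775.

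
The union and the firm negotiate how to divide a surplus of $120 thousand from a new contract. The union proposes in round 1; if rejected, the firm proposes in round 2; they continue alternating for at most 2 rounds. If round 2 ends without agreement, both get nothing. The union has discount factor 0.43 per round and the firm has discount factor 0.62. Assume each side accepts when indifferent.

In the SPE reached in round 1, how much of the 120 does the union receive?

45.6

Solve by backward induction from round 2.
Round 2 (the firm proposes): rejection yields 0 for the union; the firm offers 0 and keeps 120.
Round 1 (the union proposes): the firm can get 120 next round, worth 0.62 × 120 = 74.4 now; the union offers that and keeps 45.6.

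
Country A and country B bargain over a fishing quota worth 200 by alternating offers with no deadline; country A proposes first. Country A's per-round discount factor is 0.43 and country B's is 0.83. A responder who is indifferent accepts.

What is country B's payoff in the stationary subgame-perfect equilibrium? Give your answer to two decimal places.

147.13

In a stationary SPE each proposer offers the other exactly their discounted continuation value.
If country A keeps x when proposing and country B keeps y when proposing, then x = 200 − 0.83y and y = 200 − 0.43x.
Solving: x = 200(1 − 0.83) / (1 − 0.43·0.83) = 34 / 0.6431 ≈ 52.8689.
Country B gets 200 − 52.8689 ≈ 147.1311.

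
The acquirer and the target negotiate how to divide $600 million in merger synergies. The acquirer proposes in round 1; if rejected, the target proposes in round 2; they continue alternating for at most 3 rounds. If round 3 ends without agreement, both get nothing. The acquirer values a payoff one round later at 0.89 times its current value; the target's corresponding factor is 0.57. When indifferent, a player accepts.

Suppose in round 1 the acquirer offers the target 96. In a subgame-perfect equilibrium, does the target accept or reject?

Accept

Round 3 (the acquirer proposes): the target will accept anything ≥ 0, so the acquirer offers 0 and keeps 600.
Round 2 (the target proposes): the acquirer can get 600 next round, worth 0.89 × 600 = 534 now; the target offers that and keeps 66.
So by rejecting in round 1, the target gets 66 next round, worth 0.57 × 66 = 37.62 now.
Offer 96 ≥ 37.62, so the target accepts.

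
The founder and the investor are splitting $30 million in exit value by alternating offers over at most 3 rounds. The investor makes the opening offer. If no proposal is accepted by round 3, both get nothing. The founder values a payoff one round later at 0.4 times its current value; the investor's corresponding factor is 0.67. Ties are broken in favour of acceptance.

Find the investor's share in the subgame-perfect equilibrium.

26.04

Round 3 (the investor proposes): the founder will accept anything ≥ 0, so the investor offers 0 and keeps 30.
Round 2 (the founder proposes): the investor can get 30 next round, worth 0.67 × 30 = 20.1 now. The founder offers 20.1 and keeps 30 − 20.1 = 9.9.
Round 1 (the investor proposes): the founder can get 9.9 next round, worth 0.4 × 9.9 = 3.96 now, so the investor offers 3.96, keeping 26.04.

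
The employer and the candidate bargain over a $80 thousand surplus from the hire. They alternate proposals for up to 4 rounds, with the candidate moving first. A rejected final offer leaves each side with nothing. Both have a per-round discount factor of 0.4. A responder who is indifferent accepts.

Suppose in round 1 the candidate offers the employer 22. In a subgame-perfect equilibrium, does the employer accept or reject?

Reject

Work out the employer's continuation value if the offer is rejected.
Round 4 (the employer proposes): the candidate will accept anything ≥ 0, so the employer offers 0 and keeps 80.
Round 3 (the candidate proposes): the employer can get 80 next round, worth 0.4 × 80 = 32 now. The candidate offers 32 and keeps 80 − 32 = 48.
Round 2 (the employer proposes): the candidate can get 48 next round, worth 0.4 × 48 = 19.2 now, so the employer offers 19.2, keeping 60.8.
So by rejecting in round 1, the employer gets 60.8 next round, worth 0.4 × 60.8 = 24.32 now.
Offer 22 < 24.32, so the employer rejects.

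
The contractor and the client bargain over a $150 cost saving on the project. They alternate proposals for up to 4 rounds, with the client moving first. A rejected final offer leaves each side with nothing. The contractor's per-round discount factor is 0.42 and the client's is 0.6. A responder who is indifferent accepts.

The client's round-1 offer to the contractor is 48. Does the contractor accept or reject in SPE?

Accept

Round 4 (the contractor proposes): the client will accept anything ≥ 0, so the contractor offers 0 and keeps 150.
Round 3 (the client proposes): the contractor can get 150 next round, worth 0.42 × 150 = 63 now. The client offers 63 and keeps 150 − 63 = 87.
Round 2 (the contractor proposes): the client can get 87 next round, worth 0.6 × 87 = 52.2 now, so the contractor offers 52.2, keeping 97.8.
So by rejecting in round 1, the contractor gets 97.8 next round, worth 0.42 × 97.8 = 41.076 now.
Offer 48 ≥ 41.076, so the contractor accepts.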